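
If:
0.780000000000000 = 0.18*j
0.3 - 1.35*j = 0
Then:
No Solution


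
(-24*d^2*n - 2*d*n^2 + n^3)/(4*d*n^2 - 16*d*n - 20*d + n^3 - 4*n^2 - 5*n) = n*(-6*d + n)/(n^2 - 4*n - 5)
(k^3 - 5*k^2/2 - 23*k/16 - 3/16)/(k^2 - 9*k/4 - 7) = (-16*k^3 + 40*k^2 + 23*k + 3)/(4*(-4*k^2 + 9*k + 28))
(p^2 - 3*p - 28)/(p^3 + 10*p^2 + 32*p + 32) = (p - 7)/(p^2 + 6*p + 8)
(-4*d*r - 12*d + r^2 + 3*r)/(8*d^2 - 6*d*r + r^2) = (r + 3)/(-2*d + r)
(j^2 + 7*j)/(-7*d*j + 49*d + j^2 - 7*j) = j*(-j - 7)/(7*d*j - 49*d - j^2 + 7*j)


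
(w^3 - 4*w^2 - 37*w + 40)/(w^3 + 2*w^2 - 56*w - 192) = (w^2 + 4*w - 5)/(w^2 + 10*w + 24)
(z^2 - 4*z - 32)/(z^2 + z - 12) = (z - 8)/(z - 3)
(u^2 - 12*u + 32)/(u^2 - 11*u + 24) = (u - 4)/(u - 3)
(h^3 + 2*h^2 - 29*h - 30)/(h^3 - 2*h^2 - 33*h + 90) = (h + 1)/(h - 3)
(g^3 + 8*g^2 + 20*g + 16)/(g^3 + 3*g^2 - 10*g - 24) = (g + 2)/(g - 3)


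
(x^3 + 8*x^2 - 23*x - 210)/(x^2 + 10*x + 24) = (x^2 + 2*x - 35)/(x + 4)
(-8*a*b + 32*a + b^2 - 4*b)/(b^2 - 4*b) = (-8*a + b)/b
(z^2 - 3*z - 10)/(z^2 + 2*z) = (z - 5)/z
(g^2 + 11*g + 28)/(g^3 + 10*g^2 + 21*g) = (g + 4)/(g*(g + 3))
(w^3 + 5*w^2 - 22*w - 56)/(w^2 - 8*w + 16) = (w^2 + 9*w + 14)/(w - 4)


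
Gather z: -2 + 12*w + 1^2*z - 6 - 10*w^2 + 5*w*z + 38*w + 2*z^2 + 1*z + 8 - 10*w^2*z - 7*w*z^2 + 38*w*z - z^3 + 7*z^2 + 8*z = -10*w^2 + 50*w - z^3 + z^2*(9 - 7*w) + z*(-10*w^2 + 43*w + 10)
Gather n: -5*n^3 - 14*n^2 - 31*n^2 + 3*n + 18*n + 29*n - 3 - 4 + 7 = -5*n^3 - 45*n^2 + 50*n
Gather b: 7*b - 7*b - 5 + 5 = 0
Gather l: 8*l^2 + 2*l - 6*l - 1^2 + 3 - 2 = 8*l^2 - 4*l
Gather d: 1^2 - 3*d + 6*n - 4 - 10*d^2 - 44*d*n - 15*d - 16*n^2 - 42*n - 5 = -10*d^2 + d*(-44*n - 18) - 16*n^2 - 36*n - 8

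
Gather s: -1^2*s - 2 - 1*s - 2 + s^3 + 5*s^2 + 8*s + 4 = s^3 + 5*s^2 + 6*s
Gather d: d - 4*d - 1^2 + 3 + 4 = 6 - 3*d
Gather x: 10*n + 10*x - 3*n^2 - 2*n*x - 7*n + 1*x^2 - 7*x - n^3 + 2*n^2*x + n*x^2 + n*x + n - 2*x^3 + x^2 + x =-n^3 - 3*n^2 + 4*n - 2*x^3 + x^2*(n + 2) + x*(2*n^2 - n + 4)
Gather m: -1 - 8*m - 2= -8*m - 3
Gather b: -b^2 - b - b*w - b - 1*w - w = -b^2 + b*(-w - 2) - 2*w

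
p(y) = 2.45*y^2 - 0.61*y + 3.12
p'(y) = 4.9*y - 0.61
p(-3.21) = 30.32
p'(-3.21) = -16.34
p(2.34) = 15.11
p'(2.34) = 10.86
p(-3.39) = 33.34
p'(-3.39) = -17.22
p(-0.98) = 6.07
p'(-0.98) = -5.41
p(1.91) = 10.89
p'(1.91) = 8.75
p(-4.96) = 66.42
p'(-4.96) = -24.91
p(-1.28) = 7.91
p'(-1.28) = -6.88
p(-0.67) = 4.63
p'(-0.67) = -3.89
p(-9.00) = 207.06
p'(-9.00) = -44.71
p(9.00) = 196.08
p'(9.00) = 43.49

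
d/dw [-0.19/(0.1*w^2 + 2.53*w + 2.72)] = (0.038*w + 0.4807)/(0.1*w^2 + 2.53*w + 2.72)^2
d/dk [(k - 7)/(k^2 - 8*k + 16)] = (10 - k)/(k^3 - 12*k^2 + 48*k - 64)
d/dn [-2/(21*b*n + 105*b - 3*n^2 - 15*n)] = 2*(7*b - 2*n - 5)/(3*(7*b*n + 35*b - n^2 - 5*n)^2)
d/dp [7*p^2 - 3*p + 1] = 14*p - 3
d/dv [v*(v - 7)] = 2*v - 7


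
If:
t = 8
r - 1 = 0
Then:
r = 1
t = 8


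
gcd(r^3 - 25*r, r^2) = r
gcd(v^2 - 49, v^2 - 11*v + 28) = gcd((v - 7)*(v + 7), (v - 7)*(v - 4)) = v - 7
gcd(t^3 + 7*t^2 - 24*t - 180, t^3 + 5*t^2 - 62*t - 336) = t + 6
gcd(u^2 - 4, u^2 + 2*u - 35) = 1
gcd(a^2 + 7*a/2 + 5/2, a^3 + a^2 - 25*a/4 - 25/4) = a^2 + 7*a/2 + 5/2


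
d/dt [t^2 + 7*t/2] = 2*t + 7/2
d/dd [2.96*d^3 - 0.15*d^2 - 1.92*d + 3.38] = 8.88*d^2 - 0.3*d - 1.92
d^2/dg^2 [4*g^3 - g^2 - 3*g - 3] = 24*g - 2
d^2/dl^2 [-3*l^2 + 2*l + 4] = -6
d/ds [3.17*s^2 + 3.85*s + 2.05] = 6.34*s + 3.85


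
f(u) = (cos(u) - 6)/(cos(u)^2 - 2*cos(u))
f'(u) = (2*sin(u)*cos(u) - 2*sin(u))*(cos(u) - 6)/(cos(u)^2 - 2*cos(u))^2 - sin(u)/(cos(u)^2 - 2*cos(u)) = (sin(u) + 12*sin(u)/cos(u)^2 - 12*tan(u))/(cos(u) - 2)^2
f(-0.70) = 5.54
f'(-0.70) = -2.46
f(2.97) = -2.37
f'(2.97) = 0.49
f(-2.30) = -3.75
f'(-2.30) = -4.83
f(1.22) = 9.94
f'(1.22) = 23.17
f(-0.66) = 5.45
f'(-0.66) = -2.11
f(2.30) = -3.75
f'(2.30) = 4.83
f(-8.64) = -3.50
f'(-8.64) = -4.04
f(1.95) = -7.26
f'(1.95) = 20.01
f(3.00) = -2.36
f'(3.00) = 0.40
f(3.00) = -2.36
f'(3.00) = 0.40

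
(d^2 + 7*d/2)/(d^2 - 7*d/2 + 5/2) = d*(2*d + 7)/(2*d^2 - 7*d + 5)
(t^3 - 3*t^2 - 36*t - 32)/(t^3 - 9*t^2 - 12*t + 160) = (t + 1)/(t - 5)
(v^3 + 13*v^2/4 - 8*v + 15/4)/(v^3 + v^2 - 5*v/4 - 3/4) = (4*v^2 + 17*v - 15)/(4*v^2 + 8*v + 3)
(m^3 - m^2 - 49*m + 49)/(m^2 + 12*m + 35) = (m^2 - 8*m + 7)/(m + 5)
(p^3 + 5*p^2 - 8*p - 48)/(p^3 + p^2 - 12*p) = (p + 4)/p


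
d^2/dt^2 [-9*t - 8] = 0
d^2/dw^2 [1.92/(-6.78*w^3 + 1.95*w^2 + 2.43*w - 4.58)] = ((78.1056*w - 7.488)*(6.78*w^3 - 1.95*w^2 - 2.43*w + 4.58) - 1.92*(-40.68*w^2 + 7.8*w + 4.86)*(-20.34*w^2 + 3.9*w + 2.43))/(6.78*w^3 - 1.95*w^2 - 2.43*w + 4.58)^3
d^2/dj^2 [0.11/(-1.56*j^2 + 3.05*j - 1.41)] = (0.535392*j^2 - 1.04676*j - 0.11*(3.12*j - 3.05)*(6.24*j - 6.1) + 0.483912)/(1.56*j^2 - 3.05*j + 1.41)^3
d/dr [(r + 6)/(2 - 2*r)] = 7/(2*(r - 1)^2)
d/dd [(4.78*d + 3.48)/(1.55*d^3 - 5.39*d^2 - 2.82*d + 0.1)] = (-14.818*d^3 + 9.5822*d^2 + 37.5144*d + 10.2916)/(2.4025*d^6 - 16.709*d^5 + 20.3101*d^4 + 30.7096*d^3 + 6.8744*d^2 - 0.564*d + 0.01)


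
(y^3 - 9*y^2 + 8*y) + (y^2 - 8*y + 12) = y^3 - 8*y^2 + 12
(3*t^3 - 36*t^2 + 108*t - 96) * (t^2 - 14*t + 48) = 3*t^5 - 78*t^4 + 756*t^3 - 3336*t^2 + 6528*t - 4608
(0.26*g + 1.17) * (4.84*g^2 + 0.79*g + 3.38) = 1.2584*g^3 + 5.8682*g^2 + 1.8031*g + 3.9546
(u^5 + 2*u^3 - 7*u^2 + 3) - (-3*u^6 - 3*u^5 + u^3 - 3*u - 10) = 3*u^6 + 4*u^5 + u^3 - 7*u^2 + 3*u + 13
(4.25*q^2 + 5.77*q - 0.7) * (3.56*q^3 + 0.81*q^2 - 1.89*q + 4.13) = 15.13*q^5 + 23.9837*q^4 - 5.8508*q^3 + 6.0802*q^2 + 25.1531*q - 2.891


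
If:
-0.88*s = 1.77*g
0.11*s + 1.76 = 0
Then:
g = 7.95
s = -16.00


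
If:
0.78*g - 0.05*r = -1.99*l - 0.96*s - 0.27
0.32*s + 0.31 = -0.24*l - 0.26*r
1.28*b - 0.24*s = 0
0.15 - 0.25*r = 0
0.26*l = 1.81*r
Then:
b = -0.86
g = -5.32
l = 4.18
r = 0.60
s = -4.59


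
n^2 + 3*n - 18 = (n - 3)*(n + 6)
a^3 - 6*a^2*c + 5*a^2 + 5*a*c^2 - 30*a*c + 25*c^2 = (a + 5)*(a - 5*c)*(a - c)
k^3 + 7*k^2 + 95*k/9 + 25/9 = (k + 1/3)*(k + 5/3)*(k + 5)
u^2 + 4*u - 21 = (u - 3)*(u + 7)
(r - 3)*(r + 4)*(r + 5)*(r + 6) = r^4 + 12*r^3 + 29*r^2 - 102*r - 360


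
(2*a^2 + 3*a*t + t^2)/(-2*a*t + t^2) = (2*a^2 + 3*a*t + t^2)/(t*(-2*a + t))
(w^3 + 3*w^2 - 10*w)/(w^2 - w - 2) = w*(w + 5)/(w + 1)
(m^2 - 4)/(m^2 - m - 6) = (m - 2)/(m - 3)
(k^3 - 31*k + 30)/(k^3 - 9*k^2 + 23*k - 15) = (k + 6)/(k - 3)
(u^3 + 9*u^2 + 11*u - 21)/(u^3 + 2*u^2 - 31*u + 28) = (u + 3)/(u - 4)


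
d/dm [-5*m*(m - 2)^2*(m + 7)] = -20*m^3 - 45*m^2 + 240*m - 140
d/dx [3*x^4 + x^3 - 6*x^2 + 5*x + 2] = 12*x^3 + 3*x^2 - 12*x + 5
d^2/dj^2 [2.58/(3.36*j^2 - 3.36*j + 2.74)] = (-58.254336*j^2 + 58.254336*j + 2.58*(6.72*j - 3.36)*(13.44*j - 6.72) - 47.505024)/(3.36*j^2 - 3.36*j + 2.74)^3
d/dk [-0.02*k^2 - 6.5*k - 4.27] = -0.04*k - 6.5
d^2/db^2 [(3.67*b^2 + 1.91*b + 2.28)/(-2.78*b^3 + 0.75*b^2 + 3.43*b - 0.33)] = (-56.726456*b^6 - 88.567464*b^5 - 397.524432*b^4 + 103.504984*b^3 + 138.32613*b^2 - 25.478118*b - 59.899728)/(21.484952*b^9 - 17.3889*b^8 - 74.833986*b^7 + 50.138541*b^6 + 88.202841*b^5 - 44.794242*b^4 - 34.351831*b^3 + 11.402226*b^2 - 1.120581*b + 0.035937)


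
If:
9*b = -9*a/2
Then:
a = -2*b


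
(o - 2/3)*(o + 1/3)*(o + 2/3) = o^3 + o^2/3 - 4*o/9 - 4/27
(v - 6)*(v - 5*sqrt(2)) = v^2 - 5*sqrt(2)*v - 6*v + 30*sqrt(2)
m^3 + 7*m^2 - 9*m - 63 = (m - 3)*(m + 3)*(m + 7)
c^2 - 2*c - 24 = (c - 6)*(c + 4)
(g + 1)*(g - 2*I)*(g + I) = g^3 + g^2 - I*g^2 + 2*g - I*g + 2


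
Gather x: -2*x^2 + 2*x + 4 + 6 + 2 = -2*x^2 + 2*x + 12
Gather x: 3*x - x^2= -x^2 + 3*x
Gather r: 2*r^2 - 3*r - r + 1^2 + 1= 2*r^2 - 4*r + 2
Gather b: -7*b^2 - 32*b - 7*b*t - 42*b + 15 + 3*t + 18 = -7*b^2 + b*(-7*t - 74) + 3*t + 33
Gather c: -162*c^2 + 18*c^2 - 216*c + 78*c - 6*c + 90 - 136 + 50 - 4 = -144*c^2 - 144*c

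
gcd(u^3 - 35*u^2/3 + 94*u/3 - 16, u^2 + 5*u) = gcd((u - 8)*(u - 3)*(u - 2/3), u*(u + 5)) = 1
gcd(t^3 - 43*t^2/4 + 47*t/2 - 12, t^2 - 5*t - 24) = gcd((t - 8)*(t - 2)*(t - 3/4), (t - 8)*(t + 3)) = t - 8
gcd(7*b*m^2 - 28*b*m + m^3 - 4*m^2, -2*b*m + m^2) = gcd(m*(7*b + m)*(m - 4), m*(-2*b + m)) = m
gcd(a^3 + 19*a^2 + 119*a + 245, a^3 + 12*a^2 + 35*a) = a^2 + 12*a + 35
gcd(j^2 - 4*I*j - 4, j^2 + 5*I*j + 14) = j - 2*I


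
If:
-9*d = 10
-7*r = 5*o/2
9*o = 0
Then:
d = -10/9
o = 0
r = 0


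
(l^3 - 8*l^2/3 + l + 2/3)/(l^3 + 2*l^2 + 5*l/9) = 3*(l^2 - 3*l + 2)/(l*(3*l + 5))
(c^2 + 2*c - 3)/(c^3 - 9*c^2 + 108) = (c - 1)/(c^2 - 12*c + 36)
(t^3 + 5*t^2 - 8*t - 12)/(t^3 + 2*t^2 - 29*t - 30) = (t - 2)/(t - 5)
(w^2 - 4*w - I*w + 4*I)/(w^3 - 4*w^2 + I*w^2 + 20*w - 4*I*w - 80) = (w - I)/(w^2 + I*w + 20)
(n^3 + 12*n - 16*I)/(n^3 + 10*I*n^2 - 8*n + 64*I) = (n - 2*I)/(n + 8*I)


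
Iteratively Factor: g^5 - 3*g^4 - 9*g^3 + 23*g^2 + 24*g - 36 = (g - 3)*(g^4 - 9*g^2 - 4*g + 12) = (g - 3)*(g + 2)*(g^3 - 2*g^2 - 5*g + 6) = (g - 3)^2*(g + 2)*(g^2 + g - 2) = (g - 3)^2*(g - 1)*(g + 2)*(g + 2)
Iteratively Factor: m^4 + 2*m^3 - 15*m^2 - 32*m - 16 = (m - 4)*(m^3 + 6*m^2 + 9*m + 4) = (m - 4)*(m + 1)*(m^2 + 5*m + 4) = (m - 4)*(m + 1)^2*(m + 4)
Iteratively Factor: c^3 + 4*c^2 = (c)*(c^2 + 4*c) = c*(c + 4)*(c)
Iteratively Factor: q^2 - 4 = (q - 2)*(q + 2)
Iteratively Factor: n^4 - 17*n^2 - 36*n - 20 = (n + 2)*(n^3 - 2*n^2 - 13*n - 10) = (n + 2)^2*(n^2 - 4*n - 5) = (n - 5)*(n + 2)^2*(n + 1)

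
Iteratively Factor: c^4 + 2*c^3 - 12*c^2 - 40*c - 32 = (c + 2)*(c^3 - 12*c - 16) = (c + 2)^2*(c^2 - 2*c - 8) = (c + 2)^3*(c - 4)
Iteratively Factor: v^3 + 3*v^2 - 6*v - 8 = (v + 4)*(v^2 - v - 2) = (v + 1)*(v + 4)*(v - 2)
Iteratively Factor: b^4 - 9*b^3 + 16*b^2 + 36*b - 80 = (b - 4)*(b^3 - 5*b^2 - 4*b + 20) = (b - 4)*(b + 2)*(b^2 - 7*b + 10) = (b - 4)*(b - 2)*(b + 2)*(b - 5)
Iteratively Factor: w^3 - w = (w - 1)*(w^2 + w) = w*(w - 1)*(w + 1)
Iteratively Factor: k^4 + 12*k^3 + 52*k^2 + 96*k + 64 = (k + 2)*(k^3 + 10*k^2 + 32*k + 32) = (k + 2)^2*(k^2 + 8*k + 16) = (k + 2)^2*(k + 4)*(k + 4)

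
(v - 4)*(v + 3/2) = v^2 - 5*v/2 - 6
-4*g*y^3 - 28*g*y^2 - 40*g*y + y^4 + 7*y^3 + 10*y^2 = y*(-4*g + y)*(y + 2)*(y + 5)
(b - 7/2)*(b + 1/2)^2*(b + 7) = b^4 + 9*b^3/2 - 83*b^2/4 - 189*b/8 - 49/8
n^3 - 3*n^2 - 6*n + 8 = (n - 4)*(n - 1)*(n + 2)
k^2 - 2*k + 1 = (k - 1)^2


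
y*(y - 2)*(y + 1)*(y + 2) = y^4 + y^3 - 4*y^2 - 4*y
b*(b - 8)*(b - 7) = b^3 - 15*b^2 + 56*b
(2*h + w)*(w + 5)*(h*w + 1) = 2*h^2*w^2 + 10*h^2*w + h*w^3 + 5*h*w^2 + 2*h*w + 10*h + w^2 + 5*w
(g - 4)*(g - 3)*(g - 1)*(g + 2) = g^4 - 6*g^3 + 3*g^2 + 26*g - 24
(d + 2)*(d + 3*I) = d^2 + 2*d + 3*I*d + 6*I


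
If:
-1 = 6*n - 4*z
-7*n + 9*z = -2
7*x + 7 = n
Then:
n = -17/26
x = -199/182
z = -19/26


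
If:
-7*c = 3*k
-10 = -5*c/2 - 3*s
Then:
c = 4 - 6*s/5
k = 14*s/5 - 28/3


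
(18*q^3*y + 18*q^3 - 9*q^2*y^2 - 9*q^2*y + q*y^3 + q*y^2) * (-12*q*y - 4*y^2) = -216*q^4*y^2 - 216*q^4*y + 36*q^3*y^3 + 36*q^3*y^2 + 24*q^2*y^4 + 24*q^2*y^3 - 4*q*y^5 - 4*q*y^4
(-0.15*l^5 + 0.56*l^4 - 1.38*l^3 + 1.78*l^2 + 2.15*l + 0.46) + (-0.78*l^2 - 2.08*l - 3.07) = -0.15*l^5 + 0.56*l^4 - 1.38*l^3 + 1.0*l^2 + 0.0699999999999998*l - 2.61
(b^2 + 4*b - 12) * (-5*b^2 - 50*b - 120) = -5*b^4 - 70*b^3 - 260*b^2 + 120*b + 1440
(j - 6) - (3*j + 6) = -2*j - 12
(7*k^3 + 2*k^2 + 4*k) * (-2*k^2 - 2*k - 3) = -14*k^5 - 18*k^4 - 33*k^3 - 14*k^2 - 12*k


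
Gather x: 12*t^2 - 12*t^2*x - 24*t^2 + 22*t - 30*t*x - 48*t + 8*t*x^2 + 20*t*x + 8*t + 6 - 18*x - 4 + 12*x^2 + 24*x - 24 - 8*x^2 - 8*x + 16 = -12*t^2 - 18*t + x^2*(8*t + 4) + x*(-12*t^2 - 10*t - 2) - 6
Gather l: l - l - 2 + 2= 0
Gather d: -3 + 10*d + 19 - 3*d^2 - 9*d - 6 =-3*d^2 + d + 10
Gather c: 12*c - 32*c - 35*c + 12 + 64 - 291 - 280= -55*c - 495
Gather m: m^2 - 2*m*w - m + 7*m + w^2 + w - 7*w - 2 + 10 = m^2 + m*(6 - 2*w) + w^2 - 6*w + 8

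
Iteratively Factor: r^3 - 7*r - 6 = (r - 3)*(r^2 + 3*r + 2) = (r - 3)*(r + 1)*(r + 2)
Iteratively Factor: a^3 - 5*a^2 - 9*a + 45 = (a - 5)*(a^2 - 9) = (a - 5)*(a - 3)*(a + 3)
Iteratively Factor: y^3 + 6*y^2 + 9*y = (y + 3)*(y^2 + 3*y) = y*(y + 3)*(y + 3)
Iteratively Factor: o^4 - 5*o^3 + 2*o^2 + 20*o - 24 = (o - 2)*(o^3 - 3*o^2 - 4*o + 12) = (o - 3)*(o - 2)*(o^2 - 4) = (o - 3)*(o - 2)^2*(o + 2)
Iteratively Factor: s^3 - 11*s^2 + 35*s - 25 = (s - 5)*(s^2 - 6*s + 5) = (s - 5)^2*(s - 1)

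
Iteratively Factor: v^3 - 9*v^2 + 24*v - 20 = (v - 2)*(v^2 - 7*v + 10) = (v - 5)*(v - 2)*(v - 2)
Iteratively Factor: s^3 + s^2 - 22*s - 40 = (s - 5)*(s^2 + 6*s + 8) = (s - 5)*(s + 4)*(s + 2)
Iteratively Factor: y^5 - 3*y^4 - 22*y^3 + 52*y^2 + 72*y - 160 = (y + 4)*(y^4 - 7*y^3 + 6*y^2 + 28*y - 40) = (y - 2)*(y + 4)*(y^3 - 5*y^2 - 4*y + 20) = (y - 2)^2*(y + 4)*(y^2 - 3*y - 10) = (y - 2)^2*(y + 2)*(y + 4)*(y - 5)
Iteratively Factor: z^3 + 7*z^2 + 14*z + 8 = (z + 2)*(z^2 + 5*z + 4) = (z + 2)*(z + 4)*(z + 1)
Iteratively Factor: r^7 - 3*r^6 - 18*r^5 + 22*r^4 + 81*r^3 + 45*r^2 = (r - 3)*(r^6 - 18*r^4 - 32*r^3 - 15*r^2) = (r - 3)*(r + 3)*(r^5 - 3*r^4 - 9*r^3 - 5*r^2) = (r - 3)*(r + 1)*(r + 3)*(r^4 - 4*r^3 - 5*r^2) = (r - 3)*(r + 1)^2*(r + 3)*(r^3 - 5*r^2) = r*(r - 3)*(r + 1)^2*(r + 3)*(r^2 - 5*r) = r^2*(r - 3)*(r + 1)^2*(r + 3)*(r - 5)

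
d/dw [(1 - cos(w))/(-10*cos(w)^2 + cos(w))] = (10*sin(w) + sin(w)/cos(w)^2 - 20*tan(w))/(10*cos(w) - 1)^2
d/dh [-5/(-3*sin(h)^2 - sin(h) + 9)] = -5*(6*sin(h) + 1)*cos(h)/(3*sin(h)^2 + sin(h) - 9)^2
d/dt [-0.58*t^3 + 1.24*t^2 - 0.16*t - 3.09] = -1.74*t^2 + 2.48*t - 0.16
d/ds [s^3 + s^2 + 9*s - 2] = 3*s^2 + 2*s + 9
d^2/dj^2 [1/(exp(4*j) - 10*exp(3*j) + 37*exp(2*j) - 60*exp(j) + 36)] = (16*exp(3*j) - 70*exp(2*j) + 52*exp(j) + 60)*exp(j)/(exp(8*j) - 20*exp(7*j) + 174*exp(6*j) - 860*exp(5*j) + 2641*exp(4*j) - 5160*exp(3*j) + 6264*exp(2*j) - 4320*exp(j) + 1296)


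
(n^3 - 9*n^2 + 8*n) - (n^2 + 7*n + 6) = n^3 - 10*n^2 + n - 6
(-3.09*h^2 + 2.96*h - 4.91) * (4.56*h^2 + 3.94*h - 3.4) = -14.0904*h^4 + 1.323*h^3 - 0.2212*h^2 - 29.4094*h + 16.694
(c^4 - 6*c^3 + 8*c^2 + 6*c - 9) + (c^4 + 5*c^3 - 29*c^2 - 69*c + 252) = 2*c^4 - c^3 - 21*c^2 - 63*c + 243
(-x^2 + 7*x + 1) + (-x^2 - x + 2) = -2*x^2 + 6*x + 3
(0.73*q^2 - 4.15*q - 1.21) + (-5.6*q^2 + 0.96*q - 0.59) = -4.87*q^2 - 3.19*q - 1.8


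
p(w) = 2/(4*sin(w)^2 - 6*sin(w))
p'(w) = 2*(-8*sin(w)*cos(w) + 6*cos(w))/(4*sin(w)^2 - 6*sin(w))^2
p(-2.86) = 1.01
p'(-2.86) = -4.05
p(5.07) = 0.22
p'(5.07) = 0.11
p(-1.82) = 0.21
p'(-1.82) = -0.07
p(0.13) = -2.81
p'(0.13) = 19.49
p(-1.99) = 0.23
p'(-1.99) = -0.14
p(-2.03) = 0.23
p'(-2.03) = -0.16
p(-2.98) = 1.87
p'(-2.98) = -12.59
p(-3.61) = -1.06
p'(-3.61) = -1.19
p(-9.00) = 0.63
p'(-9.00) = -1.71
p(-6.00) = -1.47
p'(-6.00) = 3.88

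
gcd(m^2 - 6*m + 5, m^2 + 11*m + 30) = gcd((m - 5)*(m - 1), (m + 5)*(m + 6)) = 1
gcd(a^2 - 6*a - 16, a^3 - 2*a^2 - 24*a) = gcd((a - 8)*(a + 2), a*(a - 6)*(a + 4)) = 1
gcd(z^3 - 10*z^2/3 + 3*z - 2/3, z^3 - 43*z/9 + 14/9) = z^2 - 7*z/3 + 2/3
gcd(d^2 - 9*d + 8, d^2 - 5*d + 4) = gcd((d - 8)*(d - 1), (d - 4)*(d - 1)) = d - 1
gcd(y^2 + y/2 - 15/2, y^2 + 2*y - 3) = y + 3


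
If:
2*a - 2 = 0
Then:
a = 1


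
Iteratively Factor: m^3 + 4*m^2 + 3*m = (m + 3)*(m^2 + m) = m*(m + 3)*(m + 1)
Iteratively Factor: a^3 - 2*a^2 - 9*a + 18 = (a - 3)*(a^2 + a - 6) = (a - 3)*(a + 3)*(a - 2)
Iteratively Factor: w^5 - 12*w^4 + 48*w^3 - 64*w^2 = (w - 4)*(w^4 - 8*w^3 + 16*w^2) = w*(w - 4)*(w^3 - 8*w^2 + 16*w) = w^2*(w - 4)*(w^2 - 8*w + 16) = w^2*(w - 4)^2*(w - 4)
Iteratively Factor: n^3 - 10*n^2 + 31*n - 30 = (n - 3)*(n^2 - 7*n + 10) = (n - 5)*(n - 3)*(n - 2)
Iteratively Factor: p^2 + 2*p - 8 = (p + 4)*(p - 2)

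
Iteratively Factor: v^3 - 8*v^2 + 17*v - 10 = (v - 1)*(v^2 - 7*v + 10) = (v - 2)*(v - 1)*(v - 5)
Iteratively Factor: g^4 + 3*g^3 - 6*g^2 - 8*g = (g + 4)*(g^3 - g^2 - 2*g) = (g + 1)*(g + 4)*(g^2 - 2*g) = g*(g + 1)*(g + 4)*(g - 2)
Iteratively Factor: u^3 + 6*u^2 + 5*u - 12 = (u - 1)*(u^2 + 7*u + 12) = (u - 1)*(u + 3)*(u + 4)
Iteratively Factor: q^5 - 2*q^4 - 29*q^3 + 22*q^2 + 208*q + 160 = (q - 5)*(q^4 + 3*q^3 - 14*q^2 - 48*q - 32) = (q - 5)*(q - 4)*(q^3 + 7*q^2 + 14*q + 8) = (q - 5)*(q - 4)*(q + 1)*(q^2 + 6*q + 8) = (q - 5)*(q - 4)*(q + 1)*(q + 2)*(q + 4)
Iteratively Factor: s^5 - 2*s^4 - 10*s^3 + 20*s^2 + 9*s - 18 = (s - 1)*(s^4 - s^3 - 11*s^2 + 9*s + 18) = (s - 2)*(s - 1)*(s^3 + s^2 - 9*s - 9) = (s - 3)*(s - 2)*(s - 1)*(s^2 + 4*s + 3) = (s - 3)*(s - 2)*(s - 1)*(s + 3)*(s + 1)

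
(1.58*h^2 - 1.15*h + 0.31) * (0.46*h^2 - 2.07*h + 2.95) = 0.7268*h^4 - 3.7996*h^3 + 7.1841*h^2 - 4.0342*h + 0.9145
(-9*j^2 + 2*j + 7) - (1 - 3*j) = -9*j^2 + 5*j + 6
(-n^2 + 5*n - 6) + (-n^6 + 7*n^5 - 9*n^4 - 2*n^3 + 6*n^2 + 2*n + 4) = -n^6 + 7*n^5 - 9*n^4 - 2*n^3 + 5*n^2 + 7*n - 2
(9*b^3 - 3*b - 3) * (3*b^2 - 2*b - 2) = 27*b^5 - 18*b^4 - 27*b^3 - 3*b^2 + 12*b + 6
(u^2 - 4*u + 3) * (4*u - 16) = 4*u^3 - 32*u^2 + 76*u - 48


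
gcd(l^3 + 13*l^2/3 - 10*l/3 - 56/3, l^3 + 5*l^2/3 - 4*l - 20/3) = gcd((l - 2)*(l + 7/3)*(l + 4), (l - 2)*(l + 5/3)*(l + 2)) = l - 2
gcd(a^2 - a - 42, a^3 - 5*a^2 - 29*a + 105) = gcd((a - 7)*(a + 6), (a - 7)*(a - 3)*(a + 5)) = a - 7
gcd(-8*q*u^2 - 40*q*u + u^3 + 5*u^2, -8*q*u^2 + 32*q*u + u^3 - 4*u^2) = 8*q*u - u^2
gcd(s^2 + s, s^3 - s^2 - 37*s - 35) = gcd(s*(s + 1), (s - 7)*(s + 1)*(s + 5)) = s + 1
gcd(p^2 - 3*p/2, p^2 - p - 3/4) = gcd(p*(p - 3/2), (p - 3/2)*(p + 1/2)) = p - 3/2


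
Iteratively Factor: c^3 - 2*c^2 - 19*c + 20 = (c - 1)*(c^2 - c - 20) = (c - 5)*(c - 1)*(c + 4)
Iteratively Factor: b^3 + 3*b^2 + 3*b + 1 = (b + 1)*(b^2 + 2*b + 1) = (b + 1)^2*(b + 1)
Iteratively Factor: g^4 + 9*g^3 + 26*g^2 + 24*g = (g + 3)*(g^3 + 6*g^2 + 8*g) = (g + 2)*(g + 3)*(g^2 + 4*g) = g*(g + 2)*(g + 3)*(g + 4)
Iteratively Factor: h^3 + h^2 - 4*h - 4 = (h + 2)*(h^2 - h - 2) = (h + 1)*(h + 2)*(h - 2)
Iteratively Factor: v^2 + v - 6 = (v + 3)*(v - 2)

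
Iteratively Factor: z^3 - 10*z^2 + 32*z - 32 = (z - 4)*(z^2 - 6*z + 8) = (z - 4)^2*(z - 2)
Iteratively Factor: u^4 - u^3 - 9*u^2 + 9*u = (u + 3)*(u^3 - 4*u^2 + 3*u) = u*(u + 3)*(u^2 - 4*u + 3) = u*(u - 1)*(u + 3)*(u - 3)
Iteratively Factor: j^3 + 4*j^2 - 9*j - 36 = (j + 3)*(j^2 + j - 12) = (j + 3)*(j + 4)*(j - 3)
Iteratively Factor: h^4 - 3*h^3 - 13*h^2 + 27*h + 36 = (h + 1)*(h^3 - 4*h^2 - 9*h + 36) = (h + 1)*(h + 3)*(h^2 - 7*h + 12) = (h - 3)*(h + 1)*(h + 3)*(h - 4)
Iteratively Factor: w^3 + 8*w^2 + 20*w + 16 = (w + 2)*(w^2 + 6*w + 8) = (w + 2)^2*(w + 4)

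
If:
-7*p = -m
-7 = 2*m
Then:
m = -7/2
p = -1/2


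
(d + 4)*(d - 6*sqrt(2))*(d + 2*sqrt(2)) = d^3 - 4*sqrt(2)*d^2 + 4*d^2 - 24*d - 16*sqrt(2)*d - 96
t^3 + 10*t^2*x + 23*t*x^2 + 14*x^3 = (t + x)*(t + 2*x)*(t + 7*x)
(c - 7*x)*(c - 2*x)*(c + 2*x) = c^3 - 7*c^2*x - 4*c*x^2 + 28*x^3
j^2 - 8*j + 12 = (j - 6)*(j - 2)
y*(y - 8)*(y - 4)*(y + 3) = y^4 - 9*y^3 - 4*y^2 + 96*y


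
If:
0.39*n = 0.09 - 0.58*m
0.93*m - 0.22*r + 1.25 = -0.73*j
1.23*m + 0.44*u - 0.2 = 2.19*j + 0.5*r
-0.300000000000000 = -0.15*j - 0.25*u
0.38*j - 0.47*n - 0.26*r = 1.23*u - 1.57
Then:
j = 0.17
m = -3.62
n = 5.62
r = -9.07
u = 1.10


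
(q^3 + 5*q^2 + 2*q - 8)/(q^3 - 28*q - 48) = (q - 1)/(q - 6)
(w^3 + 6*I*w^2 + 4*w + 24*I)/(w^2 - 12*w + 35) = (w^3 + 6*I*w^2 + 4*w + 24*I)/(w^2 - 12*w + 35)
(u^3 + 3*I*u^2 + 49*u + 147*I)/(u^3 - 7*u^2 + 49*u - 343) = (u + 3*I)/(u - 7)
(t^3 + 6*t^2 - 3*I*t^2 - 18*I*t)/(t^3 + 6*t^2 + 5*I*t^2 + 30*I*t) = (t - 3*I)/(t + 5*I)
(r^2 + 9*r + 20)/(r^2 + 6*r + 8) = (r + 5)/(r + 2)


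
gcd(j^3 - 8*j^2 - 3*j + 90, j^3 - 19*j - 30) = j^2 - 2*j - 15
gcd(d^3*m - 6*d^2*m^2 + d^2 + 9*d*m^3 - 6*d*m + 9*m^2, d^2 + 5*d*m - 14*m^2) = 1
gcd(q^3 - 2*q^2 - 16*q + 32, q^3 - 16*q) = q^2 - 16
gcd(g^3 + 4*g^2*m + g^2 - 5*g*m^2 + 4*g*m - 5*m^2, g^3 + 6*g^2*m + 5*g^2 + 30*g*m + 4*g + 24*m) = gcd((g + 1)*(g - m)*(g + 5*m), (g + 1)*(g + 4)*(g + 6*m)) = g + 1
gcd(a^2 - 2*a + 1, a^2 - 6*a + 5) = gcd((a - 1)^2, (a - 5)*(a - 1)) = a - 1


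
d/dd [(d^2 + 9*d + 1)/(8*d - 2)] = (4*d^2 - 2*d - 13)/(2*(16*d^2 - 8*d + 1))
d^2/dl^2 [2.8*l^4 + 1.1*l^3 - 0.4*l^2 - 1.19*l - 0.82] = 33.6*l^2 + 6.6*l - 0.8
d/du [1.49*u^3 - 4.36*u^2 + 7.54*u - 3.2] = 4.47*u^2 - 8.72*u + 7.54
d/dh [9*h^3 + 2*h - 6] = 27*h^2 + 2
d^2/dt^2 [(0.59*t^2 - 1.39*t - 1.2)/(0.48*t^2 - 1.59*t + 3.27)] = (2.22044604925031e-16*t^4 + 0.260063999999999*t^3 - 7.21526399999999*t^2 + 18.585504*t - 4.136832)/(0.110592*t^6 - 1.099008*t^5 + 5.900688*t^4 - 18.993663*t^3 + 40.198437*t^2 - 51.005133*t + 34.965783)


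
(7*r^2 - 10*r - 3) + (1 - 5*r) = 7*r^2 - 15*r - 2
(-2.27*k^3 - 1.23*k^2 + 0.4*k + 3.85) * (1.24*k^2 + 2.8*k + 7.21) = -2.8148*k^5 - 7.8812*k^4 - 19.3147*k^3 - 2.9743*k^2 + 13.664*k + 27.7585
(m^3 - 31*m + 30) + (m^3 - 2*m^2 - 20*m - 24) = 2*m^3 - 2*m^2 - 51*m + 6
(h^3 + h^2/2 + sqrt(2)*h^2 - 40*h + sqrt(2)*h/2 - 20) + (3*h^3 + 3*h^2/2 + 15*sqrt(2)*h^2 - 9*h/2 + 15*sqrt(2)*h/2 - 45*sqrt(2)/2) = 4*h^3 + 2*h^2 + 16*sqrt(2)*h^2 - 89*h/2 + 8*sqrt(2)*h - 45*sqrt(2)/2 - 20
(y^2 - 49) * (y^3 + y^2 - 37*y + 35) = y^5 + y^4 - 86*y^3 - 14*y^2 + 1813*y - 1715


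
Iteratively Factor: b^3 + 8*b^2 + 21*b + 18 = (b + 3)*(b^2 + 5*b + 6) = (b + 2)*(b + 3)*(b + 3)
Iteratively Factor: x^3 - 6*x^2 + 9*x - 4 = (x - 1)*(x^2 - 5*x + 4) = (x - 1)^2*(x - 4)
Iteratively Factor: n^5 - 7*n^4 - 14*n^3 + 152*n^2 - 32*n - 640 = (n - 4)*(n^4 - 3*n^3 - 26*n^2 + 48*n + 160) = (n - 4)^2*(n^3 + n^2 - 22*n - 40) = (n - 5)*(n - 4)^2*(n^2 + 6*n + 8) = (n - 5)*(n - 4)^2*(n + 2)*(n + 4)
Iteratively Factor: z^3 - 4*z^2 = (z - 4)*(z^2) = z*(z - 4)*(z)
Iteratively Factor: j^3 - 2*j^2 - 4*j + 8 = (j + 2)*(j^2 - 4*j + 4) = (j - 2)*(j + 2)*(j - 2)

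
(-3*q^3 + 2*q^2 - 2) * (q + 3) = -3*q^4 - 7*q^3 + 6*q^2 - 2*q - 6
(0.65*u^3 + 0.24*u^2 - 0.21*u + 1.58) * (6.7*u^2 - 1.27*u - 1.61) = 4.355*u^5 + 0.7825*u^4 - 2.7583*u^3 + 10.4663*u^2 - 1.6685*u - 2.5438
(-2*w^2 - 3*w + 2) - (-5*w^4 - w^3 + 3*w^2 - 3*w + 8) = 5*w^4 + w^3 - 5*w^2 - 6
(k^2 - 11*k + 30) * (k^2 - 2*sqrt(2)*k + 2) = k^4 - 11*k^3 - 2*sqrt(2)*k^3 + 22*sqrt(2)*k^2 + 32*k^2 - 60*sqrt(2)*k - 22*k + 60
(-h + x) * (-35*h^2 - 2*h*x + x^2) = 35*h^3 - 33*h^2*x - 3*h*x^2 + x^3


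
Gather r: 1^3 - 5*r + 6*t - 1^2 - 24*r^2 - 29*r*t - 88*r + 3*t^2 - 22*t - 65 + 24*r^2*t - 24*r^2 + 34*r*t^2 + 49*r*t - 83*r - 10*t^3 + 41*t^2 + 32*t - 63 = r^2*(24*t - 48) + r*(34*t^2 + 20*t - 176) - 10*t^3 + 44*t^2 + 16*t - 128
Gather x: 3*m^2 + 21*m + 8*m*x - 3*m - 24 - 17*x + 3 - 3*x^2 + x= 3*m^2 + 18*m - 3*x^2 + x*(8*m - 16) - 21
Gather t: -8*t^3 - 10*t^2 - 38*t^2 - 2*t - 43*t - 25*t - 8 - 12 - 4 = -8*t^3 - 48*t^2 - 70*t - 24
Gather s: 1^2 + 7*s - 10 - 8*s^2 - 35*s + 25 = -8*s^2 - 28*s + 16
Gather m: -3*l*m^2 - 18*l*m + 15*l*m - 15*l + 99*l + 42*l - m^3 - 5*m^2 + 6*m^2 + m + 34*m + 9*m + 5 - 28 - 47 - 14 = 126*l - m^3 + m^2*(1 - 3*l) + m*(44 - 3*l) - 84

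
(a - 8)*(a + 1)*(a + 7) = a^3 - 57*a - 56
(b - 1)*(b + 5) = b^2 + 4*b - 5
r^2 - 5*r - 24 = (r - 8)*(r + 3)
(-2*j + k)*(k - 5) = -2*j*k + 10*j + k^2 - 5*k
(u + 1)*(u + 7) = u^2 + 8*u + 7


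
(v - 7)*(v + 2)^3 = v^4 - v^3 - 30*v^2 - 76*v - 56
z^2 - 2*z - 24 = (z - 6)*(z + 4)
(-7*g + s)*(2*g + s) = -14*g^2 - 5*g*s + s^2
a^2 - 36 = (a - 6)*(a + 6)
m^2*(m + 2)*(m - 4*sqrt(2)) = m^4 - 4*sqrt(2)*m^3 + 2*m^3 - 8*sqrt(2)*m^2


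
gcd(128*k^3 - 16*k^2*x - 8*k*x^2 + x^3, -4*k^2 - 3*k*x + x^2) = -4*k + x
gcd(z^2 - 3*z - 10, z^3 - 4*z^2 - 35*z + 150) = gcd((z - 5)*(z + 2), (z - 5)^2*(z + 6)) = z - 5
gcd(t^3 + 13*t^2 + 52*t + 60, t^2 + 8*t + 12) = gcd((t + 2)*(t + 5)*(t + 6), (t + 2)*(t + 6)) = t^2 + 8*t + 12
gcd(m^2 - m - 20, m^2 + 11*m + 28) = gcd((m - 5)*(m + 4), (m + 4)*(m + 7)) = m + 4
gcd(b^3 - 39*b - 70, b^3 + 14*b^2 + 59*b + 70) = b^2 + 7*b + 10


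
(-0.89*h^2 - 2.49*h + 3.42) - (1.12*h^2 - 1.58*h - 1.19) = -2.01*h^2 - 0.91*h + 4.61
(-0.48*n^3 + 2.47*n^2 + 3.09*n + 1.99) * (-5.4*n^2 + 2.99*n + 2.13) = 2.592*n^5 - 14.7732*n^4 - 10.3231*n^3 + 3.7542*n^2 + 12.5318*n + 4.2387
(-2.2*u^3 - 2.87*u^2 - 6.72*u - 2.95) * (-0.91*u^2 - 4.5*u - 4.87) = 2.002*u^5 + 12.5117*u^4 + 29.7442*u^3 + 46.9014*u^2 + 46.0014*u + 14.3665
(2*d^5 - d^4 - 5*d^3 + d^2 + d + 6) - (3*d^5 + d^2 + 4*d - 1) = -d^5 - d^4 - 5*d^3 - 3*d + 7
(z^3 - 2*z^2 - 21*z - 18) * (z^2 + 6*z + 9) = z^5 + 4*z^4 - 24*z^3 - 162*z^2 - 297*z - 162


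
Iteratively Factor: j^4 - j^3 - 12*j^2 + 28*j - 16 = (j - 2)*(j^3 + j^2 - 10*j + 8) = (j - 2)*(j + 4)*(j^2 - 3*j + 2) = (j - 2)^2*(j + 4)*(j - 1)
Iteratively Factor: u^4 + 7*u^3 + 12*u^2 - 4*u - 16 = (u - 1)*(u^3 + 8*u^2 + 20*u + 16) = (u - 1)*(u + 4)*(u^2 + 4*u + 4) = (u - 1)*(u + 2)*(u + 4)*(u + 2)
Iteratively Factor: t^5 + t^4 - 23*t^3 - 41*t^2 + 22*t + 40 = (t - 1)*(t^4 + 2*t^3 - 21*t^2 - 62*t - 40) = (t - 1)*(t + 4)*(t^3 - 2*t^2 - 13*t - 10) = (t - 1)*(t + 2)*(t + 4)*(t^2 - 4*t - 5) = (t - 5)*(t - 1)*(t + 2)*(t + 4)*(t + 1)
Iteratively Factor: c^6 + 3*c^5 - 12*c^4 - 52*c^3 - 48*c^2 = (c + 3)*(c^5 - 12*c^3 - 16*c^2) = c*(c + 3)*(c^4 - 12*c^2 - 16*c) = c*(c - 4)*(c + 3)*(c^3 + 4*c^2 + 4*c) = c*(c - 4)*(c + 2)*(c + 3)*(c^2 + 2*c) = c^2*(c - 4)*(c + 2)*(c + 3)*(c + 2)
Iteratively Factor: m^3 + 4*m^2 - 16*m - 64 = (m + 4)*(m^2 - 16) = (m - 4)*(m + 4)*(m + 4)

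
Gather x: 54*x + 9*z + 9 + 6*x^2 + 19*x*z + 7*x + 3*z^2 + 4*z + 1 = 6*x^2 + x*(19*z + 61) + 3*z^2 + 13*z + 10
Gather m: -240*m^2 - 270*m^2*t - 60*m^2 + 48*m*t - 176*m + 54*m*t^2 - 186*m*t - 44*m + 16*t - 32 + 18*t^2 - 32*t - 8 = m^2*(-270*t - 300) + m*(54*t^2 - 138*t - 220) + 18*t^2 - 16*t - 40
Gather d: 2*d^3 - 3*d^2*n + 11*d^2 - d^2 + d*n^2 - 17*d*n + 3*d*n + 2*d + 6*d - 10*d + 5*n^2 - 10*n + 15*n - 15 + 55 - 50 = 2*d^3 + d^2*(10 - 3*n) + d*(n^2 - 14*n - 2) + 5*n^2 + 5*n - 10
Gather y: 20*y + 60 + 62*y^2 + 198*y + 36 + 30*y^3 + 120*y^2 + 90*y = 30*y^3 + 182*y^2 + 308*y + 96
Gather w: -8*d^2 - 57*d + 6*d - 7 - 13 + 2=-8*d^2 - 51*d - 18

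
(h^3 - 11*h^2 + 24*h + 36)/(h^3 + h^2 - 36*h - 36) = (h - 6)/(h + 6)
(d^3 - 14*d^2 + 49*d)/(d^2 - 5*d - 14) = d*(d - 7)/(d + 2)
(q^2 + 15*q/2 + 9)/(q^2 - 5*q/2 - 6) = (q + 6)/(q - 4)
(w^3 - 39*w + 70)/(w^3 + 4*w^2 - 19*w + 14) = (w - 5)/(w - 1)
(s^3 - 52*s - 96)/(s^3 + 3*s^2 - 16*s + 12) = (s^2 - 6*s - 16)/(s^2 - 3*s + 2)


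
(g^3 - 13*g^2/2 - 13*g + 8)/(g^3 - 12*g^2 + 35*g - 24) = (g^2 + 3*g/2 - 1)/(g^2 - 4*g + 3)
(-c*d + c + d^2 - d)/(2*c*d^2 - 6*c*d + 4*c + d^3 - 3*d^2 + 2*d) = (-c + d)/(2*c*d - 4*c + d^2 - 2*d)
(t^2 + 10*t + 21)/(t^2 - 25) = (t^2 + 10*t + 21)/(t^2 - 25)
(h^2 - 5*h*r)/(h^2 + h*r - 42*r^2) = h*(h - 5*r)/(h^2 + h*r - 42*r^2)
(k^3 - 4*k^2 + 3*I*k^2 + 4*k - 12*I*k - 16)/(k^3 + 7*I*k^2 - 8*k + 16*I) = (k - 4)/(k + 4*I)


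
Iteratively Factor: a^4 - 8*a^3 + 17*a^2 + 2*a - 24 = (a - 3)*(a^3 - 5*a^2 + 2*a + 8) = (a - 3)*(a + 1)*(a^2 - 6*a + 8) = (a - 3)*(a - 2)*(a + 1)*(a - 4)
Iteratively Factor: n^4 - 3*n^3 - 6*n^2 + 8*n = (n - 1)*(n^3 - 2*n^2 - 8*n) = n*(n - 1)*(n^2 - 2*n - 8) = n*(n - 1)*(n + 2)*(n - 4)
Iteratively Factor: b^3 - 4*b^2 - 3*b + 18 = (b - 3)*(b^2 - b - 6) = (b - 3)*(b + 2)*(b - 3)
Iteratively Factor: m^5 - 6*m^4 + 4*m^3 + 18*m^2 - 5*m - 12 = (m - 4)*(m^4 - 2*m^3 - 4*m^2 + 2*m + 3) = (m - 4)*(m - 1)*(m^3 - m^2 - 5*m - 3) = (m - 4)*(m - 1)*(m + 1)*(m^2 - 2*m - 3) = (m - 4)*(m - 3)*(m - 1)*(m + 1)*(m + 1)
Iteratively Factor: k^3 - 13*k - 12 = (k + 1)*(k^2 - k - 12) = (k + 1)*(k + 3)*(k - 4)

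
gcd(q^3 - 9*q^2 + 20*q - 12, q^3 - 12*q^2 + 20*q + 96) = q - 6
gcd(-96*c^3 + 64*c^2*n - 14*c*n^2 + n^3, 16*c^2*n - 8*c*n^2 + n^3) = 16*c^2 - 8*c*n + n^2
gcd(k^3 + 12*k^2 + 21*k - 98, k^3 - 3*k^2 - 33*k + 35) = 1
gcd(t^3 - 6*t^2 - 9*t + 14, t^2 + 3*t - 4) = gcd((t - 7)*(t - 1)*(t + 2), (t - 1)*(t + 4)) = t - 1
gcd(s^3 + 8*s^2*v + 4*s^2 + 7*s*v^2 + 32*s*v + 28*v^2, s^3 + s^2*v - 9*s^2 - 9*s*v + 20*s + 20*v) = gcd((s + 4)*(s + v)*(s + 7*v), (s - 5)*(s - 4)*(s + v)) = s + v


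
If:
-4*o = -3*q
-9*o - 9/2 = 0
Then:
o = -1/2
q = -2/3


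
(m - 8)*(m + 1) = m^2 - 7*m - 8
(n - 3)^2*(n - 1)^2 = n^4 - 8*n^3 + 22*n^2 - 24*n + 9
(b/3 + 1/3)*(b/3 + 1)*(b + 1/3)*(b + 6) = b^4/9 + 31*b^3/27 + 91*b^2/27 + 3*b + 2/3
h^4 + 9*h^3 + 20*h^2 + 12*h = h*(h + 1)*(h + 2)*(h + 6)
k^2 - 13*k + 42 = (k - 7)*(k - 6)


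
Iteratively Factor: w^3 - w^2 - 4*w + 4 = (w - 2)*(w^2 + w - 2) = (w - 2)*(w + 2)*(w - 1)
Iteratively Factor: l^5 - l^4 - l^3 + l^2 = (l - 1)*(l^4 - l^2) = (l - 1)^2*(l^3 + l^2) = l*(l - 1)^2*(l^2 + l) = l^2*(l - 1)^2*(l + 1)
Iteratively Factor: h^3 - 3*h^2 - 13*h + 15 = (h + 3)*(h^2 - 6*h + 5) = (h - 1)*(h + 3)*(h - 5)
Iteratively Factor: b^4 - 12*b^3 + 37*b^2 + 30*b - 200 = (b + 2)*(b^3 - 14*b^2 + 65*b - 100) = (b - 4)*(b + 2)*(b^2 - 10*b + 25) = (b - 5)*(b - 4)*(b + 2)*(b - 5)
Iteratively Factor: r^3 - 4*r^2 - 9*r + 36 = (r + 3)*(r^2 - 7*r + 12) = (r - 4)*(r + 3)*(r - 3)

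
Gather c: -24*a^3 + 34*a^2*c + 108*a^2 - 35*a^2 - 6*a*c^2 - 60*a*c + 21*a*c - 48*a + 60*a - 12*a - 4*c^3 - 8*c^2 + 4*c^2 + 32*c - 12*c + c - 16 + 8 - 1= -24*a^3 + 73*a^2 - 4*c^3 + c^2*(-6*a - 4) + c*(34*a^2 - 39*a + 21) - 9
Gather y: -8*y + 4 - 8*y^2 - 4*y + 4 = -8*y^2 - 12*y + 8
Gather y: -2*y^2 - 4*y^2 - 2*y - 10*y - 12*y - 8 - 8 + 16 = -6*y^2 - 24*y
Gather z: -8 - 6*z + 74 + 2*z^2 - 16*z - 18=2*z^2 - 22*z + 48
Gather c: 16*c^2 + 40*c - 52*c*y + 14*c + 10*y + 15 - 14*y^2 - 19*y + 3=16*c^2 + c*(54 - 52*y) - 14*y^2 - 9*y + 18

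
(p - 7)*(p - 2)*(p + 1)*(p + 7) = p^4 - p^3 - 51*p^2 + 49*p + 98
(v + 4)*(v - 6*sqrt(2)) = v^2 - 6*sqrt(2)*v + 4*v - 24*sqrt(2)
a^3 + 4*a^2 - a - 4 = (a - 1)*(a + 1)*(a + 4)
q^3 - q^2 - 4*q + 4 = (q - 2)*(q - 1)*(q + 2)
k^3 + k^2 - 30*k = k*(k - 5)*(k + 6)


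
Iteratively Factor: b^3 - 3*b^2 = (b - 3)*(b^2) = b*(b - 3)*(b)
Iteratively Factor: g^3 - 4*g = (g + 2)*(g^2 - 2*g) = g*(g + 2)*(g - 2)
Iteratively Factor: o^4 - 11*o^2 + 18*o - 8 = (o - 1)*(o^3 + o^2 - 10*o + 8) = (o - 2)*(o - 1)*(o^2 + 3*o - 4) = (o - 2)*(o - 1)*(o + 4)*(o - 1)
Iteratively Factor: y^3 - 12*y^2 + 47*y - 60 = (y - 5)*(y^2 - 7*y + 12) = (y - 5)*(y - 3)*(y - 4)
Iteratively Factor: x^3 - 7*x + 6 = (x - 1)*(x^2 + x - 6) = (x - 2)*(x - 1)*(x + 3)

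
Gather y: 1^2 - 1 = 0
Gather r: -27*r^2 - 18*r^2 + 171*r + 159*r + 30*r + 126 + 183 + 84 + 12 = -45*r^2 + 360*r + 405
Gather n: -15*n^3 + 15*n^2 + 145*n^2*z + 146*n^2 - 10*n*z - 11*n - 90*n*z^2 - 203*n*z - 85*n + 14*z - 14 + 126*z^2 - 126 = -15*n^3 + n^2*(145*z + 161) + n*(-90*z^2 - 213*z - 96) + 126*z^2 + 14*z - 140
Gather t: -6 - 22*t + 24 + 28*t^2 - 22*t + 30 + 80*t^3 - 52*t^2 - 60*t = 80*t^3 - 24*t^2 - 104*t + 48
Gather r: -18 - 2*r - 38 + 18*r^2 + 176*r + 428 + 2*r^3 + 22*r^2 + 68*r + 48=2*r^3 + 40*r^2 + 242*r + 420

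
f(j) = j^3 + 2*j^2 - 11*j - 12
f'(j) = 3*j^2 + 4*j - 11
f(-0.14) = -10.42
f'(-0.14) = -11.50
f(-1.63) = 6.91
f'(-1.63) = -9.55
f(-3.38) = 9.41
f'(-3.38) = 9.75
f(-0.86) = -1.70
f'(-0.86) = -12.22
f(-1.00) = 0.00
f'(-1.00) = -12.00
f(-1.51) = 5.73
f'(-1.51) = -10.20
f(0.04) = -12.44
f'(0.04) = -10.84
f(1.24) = -20.66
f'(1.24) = -1.43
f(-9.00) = -480.00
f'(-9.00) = 196.00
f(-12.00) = -1320.00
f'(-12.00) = 373.00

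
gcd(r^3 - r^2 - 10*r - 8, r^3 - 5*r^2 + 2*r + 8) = r^2 - 3*r - 4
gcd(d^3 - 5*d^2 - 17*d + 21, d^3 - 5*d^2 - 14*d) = d - 7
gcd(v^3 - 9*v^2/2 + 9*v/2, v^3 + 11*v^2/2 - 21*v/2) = v^2 - 3*v/2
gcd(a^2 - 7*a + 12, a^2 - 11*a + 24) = a - 3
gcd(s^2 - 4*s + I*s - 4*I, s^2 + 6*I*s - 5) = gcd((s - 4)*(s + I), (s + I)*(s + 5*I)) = s + I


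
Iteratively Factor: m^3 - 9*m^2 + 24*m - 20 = (m - 5)*(m^2 - 4*m + 4) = (m - 5)*(m - 2)*(m - 2)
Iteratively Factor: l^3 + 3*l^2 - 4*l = (l)*(l^2 + 3*l - 4) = l*(l - 1)*(l + 4)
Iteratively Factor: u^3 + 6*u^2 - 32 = (u + 4)*(u^2 + 2*u - 8) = (u - 2)*(u + 4)*(u + 4)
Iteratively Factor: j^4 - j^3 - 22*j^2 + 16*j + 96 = (j + 2)*(j^3 - 3*j^2 - 16*j + 48) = (j + 2)*(j + 4)*(j^2 - 7*j + 12) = (j - 4)*(j + 2)*(j + 4)*(j - 3)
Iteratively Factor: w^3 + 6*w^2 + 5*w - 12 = (w + 4)*(w^2 + 2*w - 3) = (w - 1)*(w + 4)*(w + 3)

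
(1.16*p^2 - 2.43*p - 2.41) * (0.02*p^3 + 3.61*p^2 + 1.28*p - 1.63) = 0.0232*p^5 + 4.139*p^4 - 7.3357*p^3 - 13.7013*p^2 + 0.8761*p + 3.9283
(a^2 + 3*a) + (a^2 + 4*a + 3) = 2*a^2 + 7*a + 3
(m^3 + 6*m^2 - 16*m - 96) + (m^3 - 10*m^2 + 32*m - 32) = 2*m^3 - 4*m^2 + 16*m - 128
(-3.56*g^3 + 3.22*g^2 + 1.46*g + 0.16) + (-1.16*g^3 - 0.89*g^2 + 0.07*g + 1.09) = -4.72*g^3 + 2.33*g^2 + 1.53*g + 1.25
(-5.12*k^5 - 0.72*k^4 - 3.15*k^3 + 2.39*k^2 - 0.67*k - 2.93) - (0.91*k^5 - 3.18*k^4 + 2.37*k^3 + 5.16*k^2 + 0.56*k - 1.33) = -6.03*k^5 + 2.46*k^4 - 5.52*k^3 - 2.77*k^2 - 1.23*k - 1.6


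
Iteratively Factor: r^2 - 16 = (r + 4)*(r - 4)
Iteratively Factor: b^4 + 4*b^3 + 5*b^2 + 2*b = (b + 1)*(b^3 + 3*b^2 + 2*b) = (b + 1)^2*(b^2 + 2*b) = (b + 1)^2*(b + 2)*(b)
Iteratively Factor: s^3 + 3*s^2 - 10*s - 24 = (s + 2)*(s^2 + s - 12) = (s + 2)*(s + 4)*(s - 3)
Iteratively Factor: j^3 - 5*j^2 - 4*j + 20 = (j - 5)*(j^2 - 4) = (j - 5)*(j + 2)*(j - 2)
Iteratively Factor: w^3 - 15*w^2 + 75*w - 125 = (w - 5)*(w^2 - 10*w + 25) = (w - 5)^2*(w - 5)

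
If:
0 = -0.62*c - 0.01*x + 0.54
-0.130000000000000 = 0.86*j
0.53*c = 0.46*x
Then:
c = 0.86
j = -0.15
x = 0.99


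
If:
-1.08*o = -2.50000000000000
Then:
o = 2.31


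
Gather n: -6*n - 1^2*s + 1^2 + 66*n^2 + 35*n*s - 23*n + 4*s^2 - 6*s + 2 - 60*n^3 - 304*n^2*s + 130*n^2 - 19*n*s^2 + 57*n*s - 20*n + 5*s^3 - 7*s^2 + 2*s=-60*n^3 + n^2*(196 - 304*s) + n*(-19*s^2 + 92*s - 49) + 5*s^3 - 3*s^2 - 5*s + 3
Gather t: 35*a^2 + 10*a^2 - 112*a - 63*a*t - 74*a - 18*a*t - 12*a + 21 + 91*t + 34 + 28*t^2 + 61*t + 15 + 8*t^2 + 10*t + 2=45*a^2 - 198*a + 36*t^2 + t*(162 - 81*a) + 72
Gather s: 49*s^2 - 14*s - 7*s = 49*s^2 - 21*s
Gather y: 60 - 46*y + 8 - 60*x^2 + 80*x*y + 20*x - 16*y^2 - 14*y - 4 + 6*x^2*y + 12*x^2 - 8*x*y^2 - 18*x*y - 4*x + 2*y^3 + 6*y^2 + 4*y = -48*x^2 + 16*x + 2*y^3 + y^2*(-8*x - 10) + y*(6*x^2 + 62*x - 56) + 64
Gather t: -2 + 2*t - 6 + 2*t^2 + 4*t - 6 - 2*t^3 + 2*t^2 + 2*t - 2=-2*t^3 + 4*t^2 + 8*t - 16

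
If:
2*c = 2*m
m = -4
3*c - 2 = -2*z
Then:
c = -4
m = -4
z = 7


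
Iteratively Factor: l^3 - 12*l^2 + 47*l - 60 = (l - 3)*(l^2 - 9*l + 20) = (l - 5)*(l - 3)*(l - 4)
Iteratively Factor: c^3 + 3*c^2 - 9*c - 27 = (c - 3)*(c^2 + 6*c + 9) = (c - 3)*(c + 3)*(c + 3)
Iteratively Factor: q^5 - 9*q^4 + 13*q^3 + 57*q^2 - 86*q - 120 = (q + 1)*(q^4 - 10*q^3 + 23*q^2 + 34*q - 120) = (q - 5)*(q + 1)*(q^3 - 5*q^2 - 2*q + 24) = (q - 5)*(q - 3)*(q + 1)*(q^2 - 2*q - 8) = (q - 5)*(q - 4)*(q - 3)*(q + 1)*(q + 2)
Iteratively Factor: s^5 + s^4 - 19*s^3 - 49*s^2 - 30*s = (s + 1)*(s^4 - 19*s^2 - 30*s) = s*(s + 1)*(s^3 - 19*s - 30) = s*(s + 1)*(s + 3)*(s^2 - 3*s - 10) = s*(s + 1)*(s + 2)*(s + 3)*(s - 5)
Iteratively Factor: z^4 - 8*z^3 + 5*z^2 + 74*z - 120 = (z + 3)*(z^3 - 11*z^2 + 38*z - 40) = (z - 2)*(z + 3)*(z^2 - 9*z + 20) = (z - 4)*(z - 2)*(z + 3)*(z - 5)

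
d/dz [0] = 0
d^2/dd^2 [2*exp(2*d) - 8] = 8*exp(2*d)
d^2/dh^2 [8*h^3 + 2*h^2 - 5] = 48*h + 4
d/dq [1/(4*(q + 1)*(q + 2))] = (-2*q - 3)/(4*(q^4 + 6*q^3 + 13*q^2 + 12*q + 4))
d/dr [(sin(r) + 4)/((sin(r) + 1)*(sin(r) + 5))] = (-8*sin(r) + cos(r)^2 - 20)*cos(r)/((sin(r) + 1)^2*(sin(r) + 5)^2)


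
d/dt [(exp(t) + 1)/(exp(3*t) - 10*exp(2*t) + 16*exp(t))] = (-2*exp(3*t) + 7*exp(2*t) + 20*exp(t) - 16)*exp(-t)/(exp(4*t) - 20*exp(3*t) + 132*exp(2*t) - 320*exp(t) + 256)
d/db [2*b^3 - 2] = 6*b^2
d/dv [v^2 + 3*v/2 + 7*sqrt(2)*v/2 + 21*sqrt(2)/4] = 2*v + 3/2 + 7*sqrt(2)/2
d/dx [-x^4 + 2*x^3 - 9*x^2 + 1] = 2*x*(-2*x^2 + 3*x - 9)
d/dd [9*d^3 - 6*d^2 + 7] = 3*d*(9*d - 4)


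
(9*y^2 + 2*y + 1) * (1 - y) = -9*y^3 + 7*y^2 + y + 1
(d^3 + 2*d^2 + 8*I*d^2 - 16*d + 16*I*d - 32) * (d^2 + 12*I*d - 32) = d^5 + 2*d^4 + 20*I*d^4 - 144*d^3 + 40*I*d^3 - 288*d^2 - 448*I*d^2 + 512*d - 896*I*d + 1024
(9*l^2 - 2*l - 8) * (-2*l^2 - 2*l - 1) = -18*l^4 - 14*l^3 + 11*l^2 + 18*l + 8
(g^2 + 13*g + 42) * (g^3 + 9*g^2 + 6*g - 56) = g^5 + 22*g^4 + 165*g^3 + 400*g^2 - 476*g - 2352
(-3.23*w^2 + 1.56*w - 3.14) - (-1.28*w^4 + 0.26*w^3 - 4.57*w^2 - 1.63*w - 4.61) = 1.28*w^4 - 0.26*w^3 + 1.34*w^2 + 3.19*w + 1.47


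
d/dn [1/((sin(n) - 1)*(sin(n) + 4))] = -(2*sin(n) + 3)*cos(n)/((sin(n) - 1)^2*(sin(n) + 4)^2)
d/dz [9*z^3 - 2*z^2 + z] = 27*z^2 - 4*z + 1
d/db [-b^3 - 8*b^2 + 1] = b*(-3*b - 16)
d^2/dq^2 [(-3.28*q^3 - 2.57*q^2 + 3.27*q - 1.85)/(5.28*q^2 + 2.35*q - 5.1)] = (-1.13686837721616e-13*q^4 + 33.2265759999998*q^3 - 488.8152*q^2 - 121.27824*q - 175.37635)/(147.197952*q^6 + 196.54272*q^5 - 339.06312*q^4 - 366.706925*q^3 + 327.50415*q^2 + 183.3705*q - 132.651)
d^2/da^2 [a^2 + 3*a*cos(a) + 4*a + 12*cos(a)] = -3*a*cos(a) - 6*sin(a) - 12*cos(a) + 2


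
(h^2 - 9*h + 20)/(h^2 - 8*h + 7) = (h^2 - 9*h + 20)/(h^2 - 8*h + 7)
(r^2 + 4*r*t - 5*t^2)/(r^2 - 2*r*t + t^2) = (r + 5*t)/(r - t)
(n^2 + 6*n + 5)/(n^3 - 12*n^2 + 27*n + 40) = (n + 5)/(n^2 - 13*n + 40)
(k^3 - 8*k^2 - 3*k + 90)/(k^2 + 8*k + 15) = (k^2 - 11*k + 30)/(k + 5)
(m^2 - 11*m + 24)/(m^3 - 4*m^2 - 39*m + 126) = (m - 8)/(m^2 - m - 42)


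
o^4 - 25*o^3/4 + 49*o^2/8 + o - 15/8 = (o - 5)*(o - 1)*(o - 3/4)*(o + 1/2)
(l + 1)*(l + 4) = l^2 + 5*l + 4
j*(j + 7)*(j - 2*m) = j^3 - 2*j^2*m + 7*j^2 - 14*j*m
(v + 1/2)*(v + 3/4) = v^2 + 5*v/4 + 3/8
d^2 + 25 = (d - 5*I)*(d + 5*I)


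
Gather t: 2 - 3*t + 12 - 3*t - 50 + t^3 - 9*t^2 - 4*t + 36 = t^3 - 9*t^2 - 10*t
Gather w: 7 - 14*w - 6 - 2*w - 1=-16*w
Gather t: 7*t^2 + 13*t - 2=7*t^2 + 13*t - 2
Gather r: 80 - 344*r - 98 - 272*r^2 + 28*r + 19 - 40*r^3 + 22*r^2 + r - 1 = -40*r^3 - 250*r^2 - 315*r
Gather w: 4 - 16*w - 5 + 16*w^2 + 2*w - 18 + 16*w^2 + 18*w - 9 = 32*w^2 + 4*w - 28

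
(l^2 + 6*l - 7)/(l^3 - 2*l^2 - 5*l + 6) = (l + 7)/(l^2 - l - 6)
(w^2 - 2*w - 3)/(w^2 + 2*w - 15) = (w + 1)/(w + 5)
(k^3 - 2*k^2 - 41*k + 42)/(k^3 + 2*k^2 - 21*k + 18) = (k - 7)/(k - 3)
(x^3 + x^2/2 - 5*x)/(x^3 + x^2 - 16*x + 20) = x*(2*x + 5)/(2*(x^2 + 3*x - 10))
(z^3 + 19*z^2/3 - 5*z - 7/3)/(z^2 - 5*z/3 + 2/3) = (3*z^2 + 22*z + 7)/(3*z - 2)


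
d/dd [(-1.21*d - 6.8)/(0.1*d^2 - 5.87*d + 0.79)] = (0.121*d^2 + 1.36*d - 40.8719)/(0.01*d^4 - 1.174*d^3 + 34.6149*d^2 - 9.2746*d + 0.6241)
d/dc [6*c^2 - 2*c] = 12*c - 2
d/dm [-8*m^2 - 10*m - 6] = -16*m - 10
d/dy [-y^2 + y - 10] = 1 - 2*y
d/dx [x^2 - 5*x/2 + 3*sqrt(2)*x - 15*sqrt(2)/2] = 2*x - 5/2 + 3*sqrt(2)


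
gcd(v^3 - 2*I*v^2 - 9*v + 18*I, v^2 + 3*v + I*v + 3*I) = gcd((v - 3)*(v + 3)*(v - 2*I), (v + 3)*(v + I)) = v + 3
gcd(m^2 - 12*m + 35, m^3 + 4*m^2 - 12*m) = 1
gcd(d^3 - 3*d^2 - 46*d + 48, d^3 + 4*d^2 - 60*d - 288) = d^2 - 2*d - 48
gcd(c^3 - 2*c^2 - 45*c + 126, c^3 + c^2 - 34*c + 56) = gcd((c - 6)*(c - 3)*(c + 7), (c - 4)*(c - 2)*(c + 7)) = c + 7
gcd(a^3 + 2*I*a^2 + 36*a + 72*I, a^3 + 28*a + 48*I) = a^2 - 4*I*a + 12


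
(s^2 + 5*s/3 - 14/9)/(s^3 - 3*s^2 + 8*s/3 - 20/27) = 3*(3*s + 7)/(9*s^2 - 21*s + 10)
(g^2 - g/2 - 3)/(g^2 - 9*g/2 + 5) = (2*g + 3)/(2*g - 5)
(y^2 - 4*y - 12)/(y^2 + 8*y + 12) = (y - 6)/(y + 6)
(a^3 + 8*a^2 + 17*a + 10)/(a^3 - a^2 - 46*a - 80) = (a + 1)/(a - 8)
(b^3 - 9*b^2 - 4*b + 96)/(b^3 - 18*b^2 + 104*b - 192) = (b + 3)/(b - 6)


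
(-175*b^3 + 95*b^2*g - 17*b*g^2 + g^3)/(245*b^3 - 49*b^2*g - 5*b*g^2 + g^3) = (-5*b + g)/(7*b + g)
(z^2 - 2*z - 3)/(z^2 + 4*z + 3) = (z - 3)/(z + 3)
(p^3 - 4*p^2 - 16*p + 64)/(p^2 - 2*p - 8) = (p^2 - 16)/(p + 2)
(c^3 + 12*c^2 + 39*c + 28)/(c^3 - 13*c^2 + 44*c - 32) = (c^3 + 12*c^2 + 39*c + 28)/(c^3 - 13*c^2 + 44*c - 32)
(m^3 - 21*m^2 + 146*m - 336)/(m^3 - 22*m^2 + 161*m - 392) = (m - 6)/(m - 7)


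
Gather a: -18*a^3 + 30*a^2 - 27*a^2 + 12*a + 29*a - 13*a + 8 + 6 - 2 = -18*a^3 + 3*a^2 + 28*a + 12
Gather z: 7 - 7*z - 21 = -7*z - 14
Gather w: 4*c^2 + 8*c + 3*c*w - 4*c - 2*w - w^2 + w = 4*c^2 + 4*c - w^2 + w*(3*c - 1)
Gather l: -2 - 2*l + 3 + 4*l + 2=2*l + 3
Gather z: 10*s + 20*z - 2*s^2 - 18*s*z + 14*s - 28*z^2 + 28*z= -2*s^2 + 24*s - 28*z^2 + z*(48 - 18*s)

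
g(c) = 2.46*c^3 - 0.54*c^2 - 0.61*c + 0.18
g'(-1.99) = 30.76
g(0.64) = 0.21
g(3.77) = 122.02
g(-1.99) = -20.13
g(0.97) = 1.33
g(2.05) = 17.85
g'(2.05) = 28.19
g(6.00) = 508.44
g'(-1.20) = 11.31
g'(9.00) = 587.45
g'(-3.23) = 79.87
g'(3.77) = 100.21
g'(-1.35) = 14.30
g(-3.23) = -86.38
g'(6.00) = 258.59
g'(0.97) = 5.29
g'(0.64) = 1.72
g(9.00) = 1744.29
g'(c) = 7.38*c^2 - 1.08*c - 0.61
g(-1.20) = -4.12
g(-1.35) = -6.03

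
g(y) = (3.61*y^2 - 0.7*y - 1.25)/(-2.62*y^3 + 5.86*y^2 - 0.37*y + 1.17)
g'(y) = (7.22*y - 0.7)/(-2.62*y^3 + 5.86*y^2 - 0.37*y + 1.17) + (3.61*y^2 - 0.7*y - 1.25)*(7.86*y^2 - 11.72*y + 0.37)/(-2.62*y^3 + 5.86*y^2 - 0.37*y + 1.17)^2 = (9.4582*y^4 - 3.668*y^3 - 7.0587*y^2 + 23.0974*y - 1.2815)/(6.8644*y^6 - 30.7064*y^5 + 36.2784*y^4 - 10.4672*y^3 + 13.8493*y^2 - 0.8658*y + 1.3689)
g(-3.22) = 0.26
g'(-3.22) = 0.04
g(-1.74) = 0.33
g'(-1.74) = 0.04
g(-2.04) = 0.31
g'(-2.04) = 0.05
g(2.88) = -1.92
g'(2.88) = 2.96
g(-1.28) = 0.33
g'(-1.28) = -0.03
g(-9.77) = 0.12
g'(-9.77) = 0.01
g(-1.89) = 0.32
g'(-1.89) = 0.05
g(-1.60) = 0.33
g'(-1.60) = 0.03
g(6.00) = -0.35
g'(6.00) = 0.09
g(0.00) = -1.07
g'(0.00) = -0.94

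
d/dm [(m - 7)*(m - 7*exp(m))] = m - (m - 7)*(7*exp(m) - 1) - 7*exp(m)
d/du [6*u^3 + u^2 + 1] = 2*u*(9*u + 1)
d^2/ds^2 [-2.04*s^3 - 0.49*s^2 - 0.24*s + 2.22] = -12.24*s - 0.98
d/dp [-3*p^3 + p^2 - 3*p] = -9*p^2 + 2*p - 3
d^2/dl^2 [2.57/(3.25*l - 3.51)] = 54.29125/(3.25*l - 3.51)^3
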